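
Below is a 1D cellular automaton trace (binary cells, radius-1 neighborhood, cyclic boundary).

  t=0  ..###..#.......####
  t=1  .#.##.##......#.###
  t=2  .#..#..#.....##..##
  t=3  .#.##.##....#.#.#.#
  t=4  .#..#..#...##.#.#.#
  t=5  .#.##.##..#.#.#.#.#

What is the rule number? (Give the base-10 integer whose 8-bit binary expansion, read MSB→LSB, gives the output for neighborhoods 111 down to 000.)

198

  ### -> #   bit 7 = 1  t=0,i=3
  ##. -> #   bit 6 = 1  t=0,i=4
  #.# -> .   bit 5 = 0  t=1,i=0
  #.. -> .   bit 4 = 0  t=0,i=0
  .## -> .   bit 3 = 0  t=0,i=2
  .#. -> #   bit 2 = 1  t=0,i=7
  ..# -> #   bit 1 = 1  t=0,i=1
  ... -> .   bit 0 = 0  t=0,i=9
  bits 11000110 = 198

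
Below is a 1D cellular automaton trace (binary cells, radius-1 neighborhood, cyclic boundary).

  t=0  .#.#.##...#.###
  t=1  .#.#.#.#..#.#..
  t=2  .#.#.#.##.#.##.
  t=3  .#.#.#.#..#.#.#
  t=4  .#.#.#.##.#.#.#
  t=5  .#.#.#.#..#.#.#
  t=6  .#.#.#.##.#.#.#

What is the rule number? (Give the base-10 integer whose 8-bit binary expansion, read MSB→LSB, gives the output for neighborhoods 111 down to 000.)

28

  [7] ### => .  t=0,i=13
  [6] ##. => .  t=0,i=6
  [5] #.# => .  t=0,i=0
  [4] #.. => #  t=0,i=7
  [3] .## => #  t=0,i=5
  [2] .#. => #  t=0,i=1
  [1] ..# => .  t=0,i=9
  [0] ... => .  t=0,i=8
  bits 00011100 = 28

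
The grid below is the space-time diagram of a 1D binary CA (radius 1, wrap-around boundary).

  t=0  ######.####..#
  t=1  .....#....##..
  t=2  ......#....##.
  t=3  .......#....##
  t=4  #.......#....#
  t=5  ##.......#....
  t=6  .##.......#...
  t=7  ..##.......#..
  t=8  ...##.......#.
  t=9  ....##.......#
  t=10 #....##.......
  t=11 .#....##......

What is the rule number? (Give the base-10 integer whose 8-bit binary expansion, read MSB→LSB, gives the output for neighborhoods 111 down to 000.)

80

  ### -> .   bit 7 = 0  t=0,i=0
  ##. -> #   bit 6 = 1  t=0,i=5
  #.# -> .   bit 5 = 0  t=0,i=6
  #.. -> #   bit 4 = 1  t=0,i=11
  .## -> .   bit 3 = 0  t=0,i=7
  .#. -> .   bit 2 = 0  t=1,i=5
  ..# -> .   bit 1 = 0  t=0,i=12
  ... -> .   bit 0 = 0  t=1,i=0
  bits 01010000 = 80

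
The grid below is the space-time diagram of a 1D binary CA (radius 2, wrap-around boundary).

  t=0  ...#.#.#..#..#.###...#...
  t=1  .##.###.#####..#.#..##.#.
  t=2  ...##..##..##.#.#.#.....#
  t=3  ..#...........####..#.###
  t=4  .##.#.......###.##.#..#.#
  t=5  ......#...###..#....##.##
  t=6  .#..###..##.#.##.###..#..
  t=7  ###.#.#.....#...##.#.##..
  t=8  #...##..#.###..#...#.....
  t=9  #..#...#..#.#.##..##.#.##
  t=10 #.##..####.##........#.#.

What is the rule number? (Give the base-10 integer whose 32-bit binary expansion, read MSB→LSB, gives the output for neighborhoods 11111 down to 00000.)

1487210142

  #####|.  b31=0 t=1,i=10
  ####.|#  b30=1 t=1,i=11
  ###.#|.  b29=0 t=1,i=6
  ###..|#  b28=1 t=0,i=17
  ##.##|#  b27=1 t=1,i=3
  ##.#.|.  b26=0 t=1,i=22
  ##..#|.  b25=0 t=1,i=13
  ##...|.  b24=0 t=0,i=18
  #.###|#  b23=1 t=0,i=15
  #.##.|.  b22=0 t=4,i=1
  #.#.#|#  b21=1 t=0,i=5
  #.#..|.  b20=0 t=0,i=7
  #..##|.  b19=0 t=1,i=0
  #..#.|#  b18=1 t=0,i=9
  #...#|.  b17=0 t=0,i=19
  #....|#  b16=1 t=0,i=23
  .####|.  b15=0 t=1,i=9
  .###.|.  b14=0 t=0,i=16
  .##.#|.  b13=0 t=1,i=2
  .##..|.  b12=0 t=2,i=4
  .#.##|.  b11=0 t=0,i=14
  .#.#.|#  b10=1 t=0,i=4
  .#..#|#  b9=1 t=0,i=8
  .#...|.  b8=0 t=0,i=22
  ..###|#  b7=1 t=3,i=14
  ..##.|.  b6=0 t=1,i=1
  ..#.#|.  b5=0 t=0,i=3
  ..#..|#  b4=1 t=0,i=10
  ...##|#  b3=1 t=2,i=2
  ...#.|#  b2=1 t=0,i=2
  ....#|#  b1=1 t=0,i=1
  .....|.  b0=0 t=0,i=0
  bits 01011000101001010000011010011110 = 1487210142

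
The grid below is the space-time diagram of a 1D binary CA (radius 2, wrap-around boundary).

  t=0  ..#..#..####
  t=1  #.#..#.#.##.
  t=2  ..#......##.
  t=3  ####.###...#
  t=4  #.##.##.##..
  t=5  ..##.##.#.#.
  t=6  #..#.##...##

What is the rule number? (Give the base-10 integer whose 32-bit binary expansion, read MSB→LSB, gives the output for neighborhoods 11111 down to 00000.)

1675288855

  ##### -> .   bit 31 = 0  t=3,i=1
  ####. -> #   bit 30 = 1  t=0,i=10
  ###.# -> #   bit 29 = 1  t=3,i=3
  ###.. -> .   bit 28 = 0  t=0,i=11
  ##.## -> .   bit 27 = 0  t=3,i=4
  ##.#. -> .   bit 26 = 0  t=1,i=11
  ##..# -> #   bit 25 = 1  t=0,i=0
  ##... -> #   bit 24 = 1  t=2,i=11
  #.### -> #   bit 23 = 1  t=3,i=5
  #.##. -> #   bit 22 = 1  t=1,i=9
  #.#.# -> .   bit 21 = 0  t=1,i=0
  #.#.. -> #   bit 20 = 1  t=1,i=2
  #..## -> #   bit 19 = 1  t=0,i=7
  #..#. -> .   bit 18 = 0  t=0,i=1
  #...# -> #   bit 17 = 1  t=2,i=0
  #.... -> .   bit 16 = 0  t=2,i=4
  .#### -> #   bit 15 = 1  t=0,i=9
  .###. -> #   bit 14 = 1  t=3,i=6
  .##.# -> #   bit 13 = 1  t=1,i=10
  .##.. -> .   bit 12 = 0  t=2,i=10
  .#.## -> .   bit 11 = 0  t=1,i=8
  .#.#. -> .   bit 10 = 0  t=1,i=1
  .#..# -> .   bit 9 = 0  t=0,i=3
  .#... -> #   bit 8 = 1  t=2,i=3
  ..### -> .   bit 7 = 0  t=0,i=8
  ..##. -> .   bit 6 = 0  t=2,i=9
  ..#.# -> .   bit 5 = 0  t=1,i=5
  ..#.. -> #   bit 4 = 1  t=0,i=2
  ...## -> .   bit 3 = 0  t=2,i=8
  ...#. -> #   bit 2 = 1  t=2,i=1
  ....# -> #   bit 1 = 1  t=2,i=7
  ..... -> #   bit 0 = 1  t=2,i=5
  bits 01100011110110101110000100010111 = 1675288855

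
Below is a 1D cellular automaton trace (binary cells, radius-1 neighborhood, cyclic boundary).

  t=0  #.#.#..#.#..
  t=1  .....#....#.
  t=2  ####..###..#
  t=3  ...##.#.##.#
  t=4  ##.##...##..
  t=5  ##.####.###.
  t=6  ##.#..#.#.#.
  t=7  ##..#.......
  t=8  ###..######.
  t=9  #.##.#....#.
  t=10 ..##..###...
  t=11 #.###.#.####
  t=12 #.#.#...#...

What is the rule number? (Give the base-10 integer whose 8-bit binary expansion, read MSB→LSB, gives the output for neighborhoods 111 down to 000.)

  nb ###: next=.  (t=2,i=0, bit7=0)
  nb ##.: next=#  (t=2,i=3, bit6=1)
  nb #.#: next=.  (t=0,i=1, bit5=0)
  nb #..: next=#  (t=0,i=5, bit4=1)
  nb .##: next=#  (t=2,i=6, bit3=1)
  nb .#.: next=.  (t=0,i=0, bit2=0)
  nb ..#: next=.  (t=0,i=6, bit1=0)
  nb ...: next=#  (t=1,i=0, bit0=1)
  bits 01011001 = 89

89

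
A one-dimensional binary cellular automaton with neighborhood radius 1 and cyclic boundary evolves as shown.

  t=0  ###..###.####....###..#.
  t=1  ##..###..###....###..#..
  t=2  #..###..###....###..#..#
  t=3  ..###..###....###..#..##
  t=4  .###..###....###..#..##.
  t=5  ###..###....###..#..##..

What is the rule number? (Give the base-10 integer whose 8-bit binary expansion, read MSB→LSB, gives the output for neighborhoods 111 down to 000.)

138

  [7] ### => #  t=0,i=1
  [6] ##. => .  t=0,i=2
  [5] #.# => .  t=0,i=8
  [4] #.. => .  t=0,i=3
  [3] .## => #  t=0,i=0
  [2] .#. => .  t=0,i=22
  [1] ..# => #  t=0,i=4
  [0] ... => .  t=0,i=14
  bits 10001010 = 138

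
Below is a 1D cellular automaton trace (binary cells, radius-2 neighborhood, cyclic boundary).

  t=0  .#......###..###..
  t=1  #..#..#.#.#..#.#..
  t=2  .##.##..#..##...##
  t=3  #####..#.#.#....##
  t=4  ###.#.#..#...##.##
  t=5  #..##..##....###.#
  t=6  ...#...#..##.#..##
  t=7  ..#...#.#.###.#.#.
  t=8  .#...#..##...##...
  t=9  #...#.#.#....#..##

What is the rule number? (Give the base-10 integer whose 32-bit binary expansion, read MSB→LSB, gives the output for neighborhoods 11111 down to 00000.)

  nb #####: next=#  (t=3,i=0, bit31=1)
  nb ####.: next=.  (t=3,i=3, bit30=0)
  nb ###.#: next=.  (t=4,i=2, bit29=0)
  nb ###..: next=#  (t=0,i=10, bit28=1)
  nb ##.##: next=#  (t=2,i=0, bit27=1)
  nb ##.#.: next=#  (t=4,i=3, bit26=1)
  nb ##..#: next=.  (t=0,i=11, bit25=0)
  nb ##...: next=.  (t=0,i=16, bit24=0)
  nb #.###: next=.  (t=4,i=16, bit23=0)
  nb #.##.: next=#  (t=2,i=1, bit22=1)
  nb #.#.#: next=#  (t=1,i=8, bit21=1)
  nb #.#..: next=.  (t=1,i=10, bit20=0)
  nb #..##: next=.  (t=0,i=12, bit19=0)
  nb #..#.: next=#  (t=1,i=2, bit18=1)
  nb #...#: next=.  (t=0,i=17, bit17=0)
  nb #....: next=#  (t=0,i=3, bit16=1)
  nb .####: next=#  (t=3,i=17, bit15=1)
  nb .###.: next=.  (t=0,i=9, bit14=0)
  nb .##.#: next=#  (t=2,i=2, bit13=1)
  nb .##..: next=.  (t=2,i=5, bit12=0)
  nb .#.##: next=#  (t=7,i=9, bit11=1)
  nb .#.#.: next=.  (t=1,i=7, bit10=0)
  nb .#..#: next=#  (t=1,i=1, bit9=1)
  nb .#...: next=.  (t=0,i=2, bit8=0)
  nb ..###: next=#  (t=0,i=8, bit7=1)
  nb ..##.: next=#  (t=2,i=11, bit6=1)
  nb ..#.#: next=.  (t=1,i=6, bit5=0)
  nb ..#..: next=.  (t=0,i=1, bit4=0)
  nb ...##: next=.  (t=0,i=7, bit3=0)
  nb ...#.: next=#  (t=0,i=0, bit2=1)
  nb ....#: next=#  (t=0,i=6, bit1=1)
  nb .....: next=.  (t=0,i=4, bit0=0)
  bits 10011100011001011010101011000110 = 2623908550

2623908550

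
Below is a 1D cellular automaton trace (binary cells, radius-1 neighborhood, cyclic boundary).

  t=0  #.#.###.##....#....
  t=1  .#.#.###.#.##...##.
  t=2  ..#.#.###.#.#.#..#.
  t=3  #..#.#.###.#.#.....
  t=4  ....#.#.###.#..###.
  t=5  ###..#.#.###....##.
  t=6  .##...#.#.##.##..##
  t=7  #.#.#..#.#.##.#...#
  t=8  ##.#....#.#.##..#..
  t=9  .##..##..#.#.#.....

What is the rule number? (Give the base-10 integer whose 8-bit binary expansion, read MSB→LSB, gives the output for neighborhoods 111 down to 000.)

  [7] ### => #  t=0,i=5
  [6] ##. => #  t=0,i=6
  [5] #.# => #  t=0,i=1
  [4] #.. => .  t=0,i=10
  [3] .## => .  t=0,i=4
  [2] .#. => .  t=0,i=0
  [1] ..# => .  t=0,i=13
  [0] ... => #  t=0,i=11
  bits 11100001 = 225

225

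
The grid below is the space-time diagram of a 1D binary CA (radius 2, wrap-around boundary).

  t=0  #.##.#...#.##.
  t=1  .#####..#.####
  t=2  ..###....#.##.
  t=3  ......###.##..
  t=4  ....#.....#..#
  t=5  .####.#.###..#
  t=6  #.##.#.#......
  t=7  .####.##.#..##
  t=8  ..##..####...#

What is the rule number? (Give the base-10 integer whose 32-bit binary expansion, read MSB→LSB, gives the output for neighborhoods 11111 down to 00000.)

3293686806

  #####|#  b31=1 t=1,i=3
  ####.|#  b30=1 t=1,i=4
  ###.#|.  b29=0 t=1,i=13
  ###..|.  b28=0 t=1,i=5
  ##.##|.  b27=0 t=1,i=0
  ##.#.|#  b26=1 t=0,i=4
  ##..#|.  b25=0 t=1,i=6
  ##...|.  b24=0 t=2,i=5
  #.###|.  b23=0 t=1,i=1
  #.##.|#  b22=1 t=0,i=2
  #.#.#|.  b21=0 t=0,i=0
  #.#..|#  b20=1 t=0,i=5
  #..##|.  b19=0 t=7,i=11
  #..#.|.  b18=0 t=1,i=7
  #...#|.  b17=0 t=0,i=7
  #....|#  b16=1 t=2,i=6
  .####|#  b15=1 t=1,i=2
  .###.|.  b14=0 t=2,i=3
  .##.#|#  b13=1 t=0,i=3
  .##..|.  b12=0 t=2,i=12
  .#.##|#  b11=1 t=0,i=1
  .#.#.|#  b10=1 t=6,i=6
  .#..#|.  b9=0 t=4,i=11
  .#...|.  b8=0 t=0,i=6
  ..###|.  b7=0 t=2,i=2
  ..##.|.  b6=0 t=7,i=12
  ..#.#|.  b5=0 t=0,i=9
  ..#..|#  b4=1 t=4,i=4
  ...##|.  b3=0 t=2,i=1
  ...#.|#  b2=1 t=0,i=8
  ....#|#  b1=1 t=2,i=7
  .....|.  b0=0 t=3,i=0
  bits 11000100010100011010110000010110 = 3293686806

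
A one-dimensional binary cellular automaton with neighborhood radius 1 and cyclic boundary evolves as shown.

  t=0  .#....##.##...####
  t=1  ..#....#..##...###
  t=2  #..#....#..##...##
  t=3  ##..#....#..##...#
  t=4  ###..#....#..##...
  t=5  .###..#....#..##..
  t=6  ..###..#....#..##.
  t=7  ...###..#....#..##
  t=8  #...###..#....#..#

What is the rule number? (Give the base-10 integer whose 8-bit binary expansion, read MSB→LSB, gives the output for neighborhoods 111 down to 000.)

208

  [7] ### => #  t=0,i=15
  [6] ##. => #  t=0,i=7
  [5] #.# => .  t=0,i=0
  [4] #.. => #  t=0,i=2
  [3] .## => .  t=0,i=6
  [2] .#. => .  t=0,i=1
  [1] ..# => .  t=0,i=5
  [0] ... => .  t=0,i=3
  bits 11010000 = 208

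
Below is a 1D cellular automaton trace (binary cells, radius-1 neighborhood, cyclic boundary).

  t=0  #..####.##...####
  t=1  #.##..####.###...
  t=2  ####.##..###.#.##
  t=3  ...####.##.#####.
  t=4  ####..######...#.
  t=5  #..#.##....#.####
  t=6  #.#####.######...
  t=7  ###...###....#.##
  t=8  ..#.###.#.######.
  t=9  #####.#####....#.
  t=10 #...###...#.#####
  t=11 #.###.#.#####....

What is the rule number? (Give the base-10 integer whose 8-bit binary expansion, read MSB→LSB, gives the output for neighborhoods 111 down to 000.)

111

  ###|.  b7=0 t=0,i=4
  ##.|#  b6=1 t=0,i=0
  #.#|#  b5=1 t=0,i=7
  #..|.  b4=0 t=0,i=1
  .##|#  b3=1 t=0,i=3
  .#.|#  b2=1 t=1,i=0
  ..#|#  b1=1 t=0,i=2
  ...|#  b0=1 t=0,i=11
  bits 01101111 = 111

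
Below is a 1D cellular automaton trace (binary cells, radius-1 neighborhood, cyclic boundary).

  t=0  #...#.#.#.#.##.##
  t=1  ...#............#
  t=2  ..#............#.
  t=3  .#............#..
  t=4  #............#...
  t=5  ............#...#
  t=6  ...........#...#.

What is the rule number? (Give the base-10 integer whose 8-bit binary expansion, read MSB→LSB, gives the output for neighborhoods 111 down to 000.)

  ### -> #   bit 7 = 1  t=0,i=16
  ##. -> .   bit 6 = 0  t=0,i=0
  #.# -> .   bit 5 = 0  t=0,i=5
  #.. -> .   bit 4 = 0  t=0,i=1
  .## -> .   bit 3 = 0  t=0,i=12
  .#. -> .   bit 2 = 0  t=0,i=4
  ..# -> #   bit 1 = 1  t=0,i=3
  ... -> .   bit 0 = 0  t=0,i=2
  bits 10000010 = 130

130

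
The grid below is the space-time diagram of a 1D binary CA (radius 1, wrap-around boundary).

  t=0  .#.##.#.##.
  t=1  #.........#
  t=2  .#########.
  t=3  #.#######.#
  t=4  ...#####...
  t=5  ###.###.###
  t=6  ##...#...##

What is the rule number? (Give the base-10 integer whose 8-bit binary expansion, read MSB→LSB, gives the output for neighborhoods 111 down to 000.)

  [7] ### => #  t=2,i=2
  [6] ##. => .  t=0,i=4
  [5] #.# => .  t=0,i=2
  [4] #.. => #  t=0,i=10
  [3] .## => .  t=0,i=3
  [2] .#. => .  t=0,i=1
  [1] ..# => #  t=0,i=0
  [0] ... => #  t=1,i=2
  bits 10010011 = 147

147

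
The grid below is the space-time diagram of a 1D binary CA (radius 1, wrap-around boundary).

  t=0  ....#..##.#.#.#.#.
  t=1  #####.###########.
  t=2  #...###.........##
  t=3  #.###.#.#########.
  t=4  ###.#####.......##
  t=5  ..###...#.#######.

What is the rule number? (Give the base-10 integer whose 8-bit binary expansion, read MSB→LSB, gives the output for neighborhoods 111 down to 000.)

  [7] ### => .  t=1,i=1
  [6] ##. => #  t=0,i=8
  [5] #.# => #  t=0,i=9
  [4] #.. => .  t=0,i=5
  [3] .## => #  t=0,i=7
  [2] .#. => #  t=0,i=4
  [1] ..# => #  t=0,i=3
  [0] ... => #  t=0,i=0
  bits 01101111 = 111

111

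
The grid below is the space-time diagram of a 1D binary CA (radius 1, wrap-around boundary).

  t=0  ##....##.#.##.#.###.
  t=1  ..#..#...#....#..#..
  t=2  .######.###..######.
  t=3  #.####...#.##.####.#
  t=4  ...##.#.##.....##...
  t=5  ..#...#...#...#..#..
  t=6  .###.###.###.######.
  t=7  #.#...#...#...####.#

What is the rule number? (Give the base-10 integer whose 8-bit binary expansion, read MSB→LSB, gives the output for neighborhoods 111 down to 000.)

150

  nb ###: next=#  (t=0,i=17, bit7=1)
  nb ##.: next=.  (t=0,i=1, bit6=0)
  nb #.#: next=.  (t=0,i=8, bit5=0)
  nb #..: next=#  (t=0,i=2, bit4=1)
  nb .##: next=.  (t=0,i=0, bit3=0)
  nb .#.: next=#  (t=0,i=9, bit2=1)
  nb ..#: next=#  (t=0,i=5, bit1=1)
  nb ...: next=.  (t=0,i=3, bit0=0)
  bits 10010110 = 150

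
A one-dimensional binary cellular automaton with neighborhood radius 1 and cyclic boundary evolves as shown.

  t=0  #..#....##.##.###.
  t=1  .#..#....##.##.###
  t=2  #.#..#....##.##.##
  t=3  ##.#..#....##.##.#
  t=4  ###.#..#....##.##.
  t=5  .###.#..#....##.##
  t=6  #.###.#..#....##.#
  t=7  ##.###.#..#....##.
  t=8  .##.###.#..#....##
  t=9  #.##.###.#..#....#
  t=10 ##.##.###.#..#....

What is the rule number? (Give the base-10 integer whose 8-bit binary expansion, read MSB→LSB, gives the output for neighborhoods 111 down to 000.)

240

  [7] ### => #  t=0,i=15
  [6] ##. => #  t=0,i=9
  [5] #.# => #  t=0,i=10
  [4] #.. => #  t=0,i=1
  [3] .## => .  t=0,i=8
  [2] .#. => .  t=0,i=0
  [1] ..# => .  t=0,i=2
  [0] ... => .  t=0,i=5
  bits 11110000 = 240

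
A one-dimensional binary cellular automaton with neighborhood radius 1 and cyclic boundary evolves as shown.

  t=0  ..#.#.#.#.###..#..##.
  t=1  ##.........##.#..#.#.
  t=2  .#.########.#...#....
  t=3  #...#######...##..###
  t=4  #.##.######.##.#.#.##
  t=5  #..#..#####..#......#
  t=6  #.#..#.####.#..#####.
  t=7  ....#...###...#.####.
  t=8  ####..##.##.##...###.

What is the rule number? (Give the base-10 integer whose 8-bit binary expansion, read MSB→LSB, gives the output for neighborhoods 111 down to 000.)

  ### -> #   bit 7 = 1  t=0,i=11
  ##. -> #   bit 6 = 1  t=0,i=12
  #.# -> .   bit 5 = 0  t=0,i=3
  #.. -> .   bit 4 = 0  t=0,i=13
  .## -> .   bit 3 = 0  t=0,i=10
  .#. -> .   bit 2 = 0  t=0,i=2
  ..# -> #   bit 1 = 1  t=0,i=1
  ... -> #   bit 0 = 1  t=0,i=0
  bits 11000011 = 195

195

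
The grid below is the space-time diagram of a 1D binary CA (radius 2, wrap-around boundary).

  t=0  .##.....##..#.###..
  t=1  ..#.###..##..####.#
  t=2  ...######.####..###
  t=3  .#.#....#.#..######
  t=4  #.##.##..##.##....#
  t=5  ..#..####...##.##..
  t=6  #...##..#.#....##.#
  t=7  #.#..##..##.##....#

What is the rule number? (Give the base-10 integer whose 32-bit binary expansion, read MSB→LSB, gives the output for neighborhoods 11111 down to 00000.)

  nb #####: next=.  (t=2,i=5, bit31=0)
  nb ####.: next=.  (t=1,i=15, bit30=0)
  nb ###.#: next=#  (t=1,i=16, bit29=1)
  nb ###..: next=#  (t=0,i=16, bit28=1)
  nb ##.##: next=.  (t=2,i=9, bit27=0)
  nb ##.#.: next=#  (t=1,i=17, bit26=1)
  nb ##..#: next=#  (t=0,i=10, bit25=1)
  nb ##...: next=.  (t=0,i=3, bit24=0)
  nb #.###: next=#  (t=0,i=14, bit23=1)
  nb #.##.: next=#  (t=4,i=2, bit22=1)
  nb #.#.#: next=.  (t=3,i=1, bit21=0)
  nb #.#..: next=#  (t=1,i=18, bit20=1)
  nb #..##: next=#  (t=1,i=8, bit19=1)
  nb #..#.: next=.  (t=0,i=11, bit18=0)
  nb #...#: next=#  (t=0,i=18, bit17=1)
  nb #....: next=#  (t=0,i=4, bit16=1)
  nb .####: next=.  (t=1,i=14, bit15=0)
  nb .###.: next=#  (t=0,i=15, bit14=1)
  nb .##.#: next=.  (t=4,i=0, bit13=0)
  nb .##..: next=#  (t=0,i=2, bit12=1)
  nb .#.##: next=#  (t=0,i=13, bit11=1)
  nb .#.#.: next=#  (t=3,i=2, bit10=1)
  nb .#..#: next=.  (t=1,i=0, bit9=0)
  nb .#...: next=.  (t=3,i=4, bit8=0)
  nb ..###: next=#  (t=1,i=13, bit7=1)
  nb ..##.: next=.  (t=0,i=1, bit6=0)
  nb ..#.#: next=.  (t=0,i=12, bit5=0)
  nb ..#..: next=.  (t=5,i=2, bit4=0)
  nb ...##: next=.  (t=0,i=0, bit3=0)
  nb ...#.: next=.  (t=3,i=7, bit2=0)
  nb ....#: next=#  (t=0,i=6, bit1=1)
  nb .....: next=#  (t=0,i=5, bit0=1)
  bits 00110110110110110101110010000011 = 920345731

920345731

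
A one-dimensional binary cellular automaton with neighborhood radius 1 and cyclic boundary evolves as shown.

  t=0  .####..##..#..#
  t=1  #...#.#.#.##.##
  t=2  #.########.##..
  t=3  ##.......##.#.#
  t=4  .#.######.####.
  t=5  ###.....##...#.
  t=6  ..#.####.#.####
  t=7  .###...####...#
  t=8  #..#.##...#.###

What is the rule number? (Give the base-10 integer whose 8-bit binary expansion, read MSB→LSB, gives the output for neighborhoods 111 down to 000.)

103

  ### -> .   bit 7 = 0  t=0,i=2
  ##. -> #   bit 6 = 1  t=0,i=4
  #.# -> #   bit 5 = 1  t=0,i=0
  #.. -> .   bit 4 = 0  t=0,i=5
  .## -> .   bit 3 = 0  t=0,i=1
  .#. -> #   bit 2 = 1  t=0,i=11
  ..# -> #   bit 1 = 1  t=0,i=6
  ... -> #   bit 0 = 1  t=1,i=2
  bits 01100111 = 103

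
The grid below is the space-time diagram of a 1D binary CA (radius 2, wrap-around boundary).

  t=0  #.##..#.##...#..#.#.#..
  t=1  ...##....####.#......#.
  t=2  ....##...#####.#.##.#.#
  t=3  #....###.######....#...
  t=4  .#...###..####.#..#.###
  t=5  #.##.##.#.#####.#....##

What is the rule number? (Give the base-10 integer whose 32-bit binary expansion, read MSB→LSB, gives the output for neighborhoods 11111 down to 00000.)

  [31] ##### => #  t=2,i=11
  [30] ####. => #  t=1,i=11
  [29] ###.# => #  t=1,i=12
  [28] ###.. => .  t=3,i=14
  [27] ##.## => .  t=3,i=8
  [26] ##.#. => #  t=1,i=13
  [25] ##..# => #  t=0,i=4
  [24] ##... => #  t=0,i=10
  [23] #.### => .  t=3,i=9
  [22] #.##. => .  t=0,i=2
  [21] #.#.# => .  t=0,i=18
  [20] #.#.. => .  t=0,i=20
  [19] #..## => .  t=4,i=9
  [18] #..#. => .  t=0,i=5
  [17] #...# => #  t=0,i=11
  [16] #.... => .  t=1,i=0
  [15] .#### => #  t=1,i=10
  [14] .###. => #  t=3,i=6
  [13] .##.# => .  t=2,i=18
  [12] .##.. => #  t=0,i=3
  [11] .#.## => .  t=0,i=1
  [10] .#.#. => .  t=0,i=17
  [9] .#..# => #  t=0,i=14
  [8] .#... => #  t=1,i=15
  [7] ..### => #  t=1,i=9
  [6] ..##. => .  t=1,i=3
  [5] ..#.# => .  t=0,i=0
  [4] ..#.. => .  t=0,i=13
  [3] ...## => .  t=1,i=2
  [2] ...#. => #  t=0,i=12
  [1] ....# => .  t=1,i=1
  [0] ..... => #  t=1,i=17
  bits 11100111000000101101001110000101 = 3875722117

3875722117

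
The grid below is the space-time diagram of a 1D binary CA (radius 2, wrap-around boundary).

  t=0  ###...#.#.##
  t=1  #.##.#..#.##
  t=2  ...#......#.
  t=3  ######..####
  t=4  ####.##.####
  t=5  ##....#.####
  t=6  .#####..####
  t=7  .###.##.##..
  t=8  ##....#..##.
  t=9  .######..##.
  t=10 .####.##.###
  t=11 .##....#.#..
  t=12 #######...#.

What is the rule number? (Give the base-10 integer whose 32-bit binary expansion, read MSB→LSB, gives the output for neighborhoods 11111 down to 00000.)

2476847582

  [31] ##### => #  t=0,i=0
  [30] ####. => .  t=0,i=1
  [29] ###.# => .  t=1,i=0
  [28] ###.. => #  t=0,i=2
  [27] ##.## => .  t=1,i=1
  [26] ##.#. => .  t=1,i=4
  [25] ##..# => #  t=3,i=6
  [24] ##... => #  t=0,i=3
  [23] #.### => #  t=0,i=10
  [22] #.##. => .  t=1,i=2
  [21] #.#.# => #  t=0,i=8
  [20] #.#.. => .  t=1,i=5
  [19] #..## => .  t=3,i=7
  [18] #..#. => .  t=1,i=7
  [17] #...# => .  t=0,i=4
  [16] #.... => #  t=2,i=0
  [15] .#### => #  t=0,i=11
  [14] .###. => .  t=1,i=11
  [13] .##.# => #  t=1,i=3
  [12] .##.. => #  t=7,i=9
  [11] .#.## => .  t=0,i=9
  [10] .#.#. => .  t=0,i=7
  [9] .#..# => .  t=1,i=6
  [8] .#... => #  t=2,i=4
  [7] ..### => #  t=3,i=8
  [6] ..##. => #  t=8,i=9
  [5] ..#.# => .  t=0,i=6
  [4] ..#.. => #  t=2,i=3
  [3] ...## => #  t=7,i=0
  [2] ...#. => #  t=0,i=5
  [1] ....# => #  t=2,i=1
  [0] ..... => .  t=2,i=6
  bits 10010011101000011011000111011110 = 2476847582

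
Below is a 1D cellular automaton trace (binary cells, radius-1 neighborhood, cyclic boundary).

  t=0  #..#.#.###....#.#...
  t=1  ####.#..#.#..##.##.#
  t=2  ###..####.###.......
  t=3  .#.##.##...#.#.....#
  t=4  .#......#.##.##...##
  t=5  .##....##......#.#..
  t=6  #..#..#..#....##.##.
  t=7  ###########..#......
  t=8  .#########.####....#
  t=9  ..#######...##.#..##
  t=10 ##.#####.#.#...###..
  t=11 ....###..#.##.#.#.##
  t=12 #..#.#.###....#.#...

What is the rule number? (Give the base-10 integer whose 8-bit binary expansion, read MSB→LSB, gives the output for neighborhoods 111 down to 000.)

  ###|#  b7=1 t=0,i=8
  ##.|.  b6=0 t=0,i=9
  #.#|.  b5=0 t=0,i=4
  #..|#  b4=1 t=0,i=1
  .##|.  b3=0 t=0,i=7
  .#.|#  b2=1 t=0,i=0
  ..#|#  b1=1 t=0,i=2
  ...|.  b0=0 t=0,i=11
  bits 10010110 = 150

150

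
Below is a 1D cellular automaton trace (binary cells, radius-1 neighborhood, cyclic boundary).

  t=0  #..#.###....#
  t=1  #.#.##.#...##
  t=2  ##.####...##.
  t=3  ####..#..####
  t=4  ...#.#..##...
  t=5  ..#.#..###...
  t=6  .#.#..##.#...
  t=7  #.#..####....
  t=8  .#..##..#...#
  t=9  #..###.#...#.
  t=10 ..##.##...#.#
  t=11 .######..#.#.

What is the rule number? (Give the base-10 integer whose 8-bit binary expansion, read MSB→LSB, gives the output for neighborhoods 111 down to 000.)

106

  [7] ### => .  t=0,i=6
  [6] ##. => #  t=0,i=0
  [5] #.# => #  t=0,i=4
  [4] #.. => .  t=0,i=1
  [3] .## => #  t=0,i=5
  [2] .#. => .  t=0,i=3
  [1] ..# => #  t=0,i=2
  [0] ... => .  t=0,i=9
  bits 01101010 = 106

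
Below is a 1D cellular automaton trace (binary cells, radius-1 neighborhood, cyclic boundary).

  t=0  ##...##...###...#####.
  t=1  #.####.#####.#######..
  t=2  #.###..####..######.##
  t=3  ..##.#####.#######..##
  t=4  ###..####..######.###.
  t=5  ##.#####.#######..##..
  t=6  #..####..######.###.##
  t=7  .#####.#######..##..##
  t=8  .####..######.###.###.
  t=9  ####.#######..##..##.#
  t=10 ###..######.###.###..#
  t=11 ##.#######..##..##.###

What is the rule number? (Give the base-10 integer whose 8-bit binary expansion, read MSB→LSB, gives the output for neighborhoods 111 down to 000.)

  nb ###: next=#  (t=0,i=11, bit7=1)
  nb ##.: next=.  (t=0,i=1, bit6=0)
  nb #.#: next=.  (t=0,i=21, bit5=0)
  nb #..: next=#  (t=0,i=2, bit4=1)
  nb .##: next=#  (t=0,i=0, bit3=1)
  nb .#.: next=#  (t=1,i=0, bit2=1)
  nb ..#: next=#  (t=0,i=4, bit1=1)
  nb ...: next=#  (t=0,i=3, bit0=1)
  bits 10011111 = 159

159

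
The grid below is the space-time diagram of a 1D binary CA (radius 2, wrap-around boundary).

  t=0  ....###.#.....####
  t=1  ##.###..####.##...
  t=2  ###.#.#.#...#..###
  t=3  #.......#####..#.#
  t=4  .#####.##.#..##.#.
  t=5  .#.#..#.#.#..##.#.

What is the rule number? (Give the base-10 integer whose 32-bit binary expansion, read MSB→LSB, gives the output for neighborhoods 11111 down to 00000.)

2333567453

  ##### -> #   bit 31 = 1  t=2,i=0
  ####. -> .   bit 30 = 0  t=0,i=16
  ###.# -> .   bit 29 = 0  t=0,i=6
  ###.. -> .   bit 28 = 0  t=0,i=17
  ##.## -> #   bit 27 = 1  t=1,i=2
  ##.#. -> .   bit 26 = 0  t=0,i=7
  ##..# -> #   bit 25 = 1  t=1,i=6
  ##... -> #   bit 24 = 1  t=0,i=0
  #.### -> .   bit 23 = 0  t=1,i=3
  #.##. -> .   bit 22 = 0  t=1,i=13
  #.#.# -> .   bit 21 = 0  t=2,i=4
  #.#.. -> #   bit 20 = 1  t=0,i=8
  #..## -> .   bit 19 = 0  t=1,i=7
  #..#. -> #   bit 18 = 1  t=3,i=14
  #...# -> #   bit 17 = 1  t=1,i=16
  #.... -> #   bit 16 = 1  t=0,i=1
  .#### -> .   bit 15 = 0  t=0,i=15
  .###. -> #   bit 14 = 1  t=0,i=5
  .##.# -> #   bit 13 = 1  t=1,i=1
  .##.. -> .   bit 12 = 0  t=1,i=14
  .#.## -> #   bit 11 = 1  t=3,i=16
  .#.#. -> .   bit 10 = 0  t=2,i=5
  .#..# -> .   bit 9 = 0  t=2,i=13
  .#... -> #   bit 8 = 1  t=0,i=9
  ..### -> #   bit 7 = 1  t=0,i=4
  ..##. -> #   bit 6 = 1  t=1,i=0
  ..#.# -> .   bit 5 = 0  t=3,i=15
  ..#.. -> #   bit 4 = 1  t=2,i=12
  ...## -> #   bit 3 = 1  t=0,i=3
  ...#. -> #   bit 2 = 1  t=2,i=11
  ....# -> .   bit 1 = 0  t=0,i=2
  ..... -> #   bit 0 = 1  t=0,i=11
  bits 10001011000101110110100111011101 = 2333567453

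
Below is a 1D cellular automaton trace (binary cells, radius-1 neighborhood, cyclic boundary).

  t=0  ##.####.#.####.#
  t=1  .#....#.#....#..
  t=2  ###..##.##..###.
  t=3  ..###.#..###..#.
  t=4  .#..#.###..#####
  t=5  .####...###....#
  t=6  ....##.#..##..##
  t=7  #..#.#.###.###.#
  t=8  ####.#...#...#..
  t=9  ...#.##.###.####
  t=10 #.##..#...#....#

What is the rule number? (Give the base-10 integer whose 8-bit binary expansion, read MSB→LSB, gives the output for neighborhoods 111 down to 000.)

86

  ### -> .   bit 7 = 0  t=0,i=0
  ##. -> #   bit 6 = 1  t=0,i=1
  #.# -> .   bit 5 = 0  t=0,i=2
  #.. -> #   bit 4 = 1  t=1,i=2
  .## -> .   bit 3 = 0  t=0,i=3
  .#. -> #   bit 2 = 1  t=0,i=8
  ..# -> #   bit 1 = 1  t=1,i=0
  ... -> .   bit 0 = 0  t=1,i=3
  bits 01010110 = 86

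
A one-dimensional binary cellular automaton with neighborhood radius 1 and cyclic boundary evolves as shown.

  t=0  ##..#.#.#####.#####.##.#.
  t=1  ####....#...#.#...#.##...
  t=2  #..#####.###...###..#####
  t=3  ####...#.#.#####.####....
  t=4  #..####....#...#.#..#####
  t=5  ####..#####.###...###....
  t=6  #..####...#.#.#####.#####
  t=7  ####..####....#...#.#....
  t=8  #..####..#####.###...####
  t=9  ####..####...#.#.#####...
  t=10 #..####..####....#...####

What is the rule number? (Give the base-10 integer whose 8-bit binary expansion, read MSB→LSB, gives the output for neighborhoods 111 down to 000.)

  ### -> .   bit 7 = 0  t=0,i=9
  ##. -> #   bit 6 = 1  t=0,i=1
  #.# -> .   bit 5 = 0  t=0,i=5
  #.. -> #   bit 4 = 1  t=0,i=2
  .## -> #   bit 3 = 1  t=0,i=0
  .#. -> .   bit 2 = 0  t=0,i=4
  ..# -> #   bit 1 = 1  t=0,i=3
  ... -> #   bit 0 = 1  t=1,i=5
  bits 01011011 = 91

91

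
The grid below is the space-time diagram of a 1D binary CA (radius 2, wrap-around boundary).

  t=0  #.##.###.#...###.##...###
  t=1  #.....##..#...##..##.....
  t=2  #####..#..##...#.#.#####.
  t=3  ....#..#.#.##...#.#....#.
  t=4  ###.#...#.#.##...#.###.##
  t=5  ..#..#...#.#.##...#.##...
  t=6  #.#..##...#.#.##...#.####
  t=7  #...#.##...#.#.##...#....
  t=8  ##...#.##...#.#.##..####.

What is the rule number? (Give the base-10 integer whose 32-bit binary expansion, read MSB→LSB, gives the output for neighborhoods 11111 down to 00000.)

  [31] ##### => .  t=2,i=2
  [30] ####. => .  t=0,i=24
  [29] ###.# => #  t=0,i=0
  [28] ###.. => #  t=2,i=4
  [27] ##.## => .  t=0,i=1
  [26] ##.#. => .  t=0,i=8
  [25] ##..# => .  t=1,i=8
  [24] ##... => #  t=0,i=19
  [23] #.### => .  t=0,i=5
  [22] #.##. => .  t=0,i=2
  [21] #.#.# => .  t=2,i=17
  [20] #.#.. => .  t=0,i=9
  [19] #..## => #  t=1,i=17
  [18] #..#. => .  t=1,i=9
  [17] #...# => .  t=0,i=11
  [16] #.... => #  t=1,i=2
  [15] .#### => .  t=0,i=23
  [14] .###. => #  t=0,i=6
  [13] .##.# => .  t=0,i=3
  [12] .##.. => #  t=0,i=18
  [11] .#.## => #  t=2,i=18
  [10] .#.#. => #  t=2,i=16
  [9] .#..# => .  t=2,i=8
  [8] .#... => #  t=0,i=10
  [7] ..### => .  t=0,i=13
  [6] ..##. => .  t=1,i=6
  [5] ..#.# => .  t=2,i=15
  [4] ..#.. => #  t=1,i=0
  [3] ...## => .  t=0,i=12
  [2] ...#. => .  t=1,i=24
  [1] ....# => #  t=1,i=4
  [0] ..... => #  t=1,i=3
  bits 00110001000010010101110100010011 = 822697235

822697235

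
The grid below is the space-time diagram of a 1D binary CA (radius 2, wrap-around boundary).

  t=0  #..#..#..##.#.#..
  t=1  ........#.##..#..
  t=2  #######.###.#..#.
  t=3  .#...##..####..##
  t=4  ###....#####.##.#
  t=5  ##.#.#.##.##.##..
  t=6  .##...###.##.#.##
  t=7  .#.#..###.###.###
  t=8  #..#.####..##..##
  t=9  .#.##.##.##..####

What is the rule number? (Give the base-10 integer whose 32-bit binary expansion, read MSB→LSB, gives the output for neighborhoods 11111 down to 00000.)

1733880227

  nb #####: next=.  (t=2,i=2, bit31=0)
  nb ####.: next=#  (t=2,i=5, bit30=1)
  nb ###.#: next=#  (t=2,i=6, bit29=1)
  nb ###..: next=.  (t=3,i=12, bit28=0)
  nb ##.##: next=.  (t=2,i=7, bit27=0)
  nb ##.#.: next=#  (t=0,i=11, bit26=1)
  nb ##..#: next=#  (t=1,i=12, bit25=1)
  nb ##...: next=#  (t=4,i=3, bit24=1)
  nb #.###: next=.  (t=2,i=0, bit23=0)
  nb #.##.: next=#  (t=1,i=10, bit22=1)
  nb #.#.#: next=.  (t=0,i=12, bit21=0)
  nb #.#..: next=#  (t=0,i=14, bit20=1)
  nb #..##: next=#  (t=0,i=8, bit19=1)
  nb #..#.: next=.  (t=0,i=2, bit18=0)
  nb #...#: next=.  (t=3,i=3, bit17=0)
  nb #....: next=.  (t=1,i=16, bit16=0)
  nb .####: next=#  (t=2,i=1, bit15=1)
  nb .###.: next=#  (t=2,i=9, bit14=1)
  nb .##.#: next=#  (t=0,i=10, bit13=1)
  nb .##..: next=.  (t=1,i=11, bit12=0)
  nb .#.##: next=#  (t=1,i=9, bit11=1)
  nb .#.#.: next=.  (t=0,i=13, bit10=0)
  nb .#..#: next=.  (t=0,i=1, bit9=0)
  nb .#...: next=#  (t=1,i=15, bit8=1)
  nb ..###: next=#  (t=3,i=9, bit7=1)
  nb ..##.: next=.  (t=0,i=9, bit6=0)
  nb ..#.#: next=#  (t=1,i=8, bit5=1)
  nb ..#..: next=.  (t=0,i=0, bit4=0)
  nb ...##: next=.  (t=3,i=4, bit3=0)
  nb ...#.: next=.  (t=1,i=7, bit2=0)
  nb ....#: next=#  (t=1,i=6, bit1=1)
  nb .....: next=#  (t=1,i=0, bit0=1)
  bits 01100111010110001110100110100011 = 1733880227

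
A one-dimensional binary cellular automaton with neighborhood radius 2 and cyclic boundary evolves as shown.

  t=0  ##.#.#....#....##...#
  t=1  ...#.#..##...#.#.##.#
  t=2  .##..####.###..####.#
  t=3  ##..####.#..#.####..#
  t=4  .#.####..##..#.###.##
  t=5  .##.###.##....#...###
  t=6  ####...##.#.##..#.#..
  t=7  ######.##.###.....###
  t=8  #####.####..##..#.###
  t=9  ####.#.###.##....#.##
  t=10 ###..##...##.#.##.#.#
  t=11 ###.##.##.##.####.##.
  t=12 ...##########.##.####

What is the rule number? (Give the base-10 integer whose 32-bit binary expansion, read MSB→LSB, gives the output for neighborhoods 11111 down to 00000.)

  [31] ##### => #  t=7,i=0
  [30] ####. => #  t=2,i=7
  [29] ###.# => .  t=0,i=1
  [28] ###.. => #  t=2,i=12
  [27] ##.## => #  t=2,i=9
  [26] ##.#. => .  t=0,i=2
  [25] ##..# => .  t=2,i=3
  [24] ##... => #  t=0,i=17
  [23] #.### => .  t=2,i=10
  [22] #.##. => #  t=1,i=17
  [21] #.#.# => #  t=0,i=3
  [20] #.#.. => #  t=0,i=5
  [19] #..## => #  t=1,i=7
  [18] #..#. => .  t=3,i=11
  [17] #...# => #  t=0,i=18
  [16] #.... => .  t=0,i=7
  [15] .#### => #  t=2,i=6
  [14] .###. => .  t=0,i=0
  [13] .##.# => #  t=1,i=18
  [12] .##.. => .  t=0,i=16
  [11] .#.## => #  t=1,i=16
  [10] .#.#. => .  t=0,i=4
  [9] .#..# => #  t=1,i=6
  [8] .#... => .  t=0,i=6
  [7] ..### => #  t=0,i=20
  [6] ..##. => #  t=0,i=15
  [5] ..#.# => .  t=1,i=3
  [4] ..#.. => .  t=0,i=10
  [3] ...## => .  t=0,i=14
  [2] ...#. => #  t=0,i=9
  [1] ....# => #  t=0,i=8
  [0] ..... => .  t=7,i=15
  bits 11011001011110101010101011000110 = 3648694982

3648694982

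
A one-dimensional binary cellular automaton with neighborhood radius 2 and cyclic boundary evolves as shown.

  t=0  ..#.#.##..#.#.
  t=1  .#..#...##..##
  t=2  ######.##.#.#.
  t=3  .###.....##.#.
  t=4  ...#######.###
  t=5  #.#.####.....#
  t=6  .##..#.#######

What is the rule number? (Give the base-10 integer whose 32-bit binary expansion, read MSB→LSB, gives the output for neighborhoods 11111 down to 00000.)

  nb #####: next=#  (t=2,i=2, bit31=1)
  nb ####.: next=.  (t=2,i=4, bit30=0)
  nb ###.#: next=.  (t=2,i=5, bit29=0)
  nb ###..: next=#  (t=3,i=3, bit28=1)
  nb ##.##: next=.  (t=2,i=6, bit27=0)
  nb ##.#.: next=#  (t=1,i=0, bit26=1)
  nb ##..#: next=#  (t=0,i=8, bit25=1)
  nb ##...: next=#  (t=3,i=4, bit24=1)
  nb #.###: next=.  (t=2,i=0, bit23=0)
  nb #.##.: next=.  (t=0,i=6, bit22=0)
  nb #.#.#: next=#  (t=0,i=4, bit21=1)
  nb #.#..: next=#  (t=0,i=12, bit20=1)
  nb #..##: next=.  (t=1,i=11, bit19=0)
  nb #..#.: next=#  (t=0,i=9, bit18=1)
  nb #...#: next=.  (t=0,i=0, bit17=0)
  nb #....: next=#  (t=3,i=5, bit16=1)
  nb .####: next=#  (t=2,i=1, bit15=1)
  nb .###.: next=.  (t=3,i=2, bit14=0)
  nb .##.#: next=.  (t=1,i=13, bit13=0)
  nb .##..: next=.  (t=0,i=7, bit12=0)
  nb .#.##: next=.  (t=0,i=5, bit11=0)
  nb .#.#.: next=.  (t=0,i=3, bit10=0)
  nb .#..#: next=#  (t=1,i=2, bit9=1)
  nb .#...: next=#  (t=0,i=13, bit8=1)
  nb ..###: next=.  (t=3,i=1, bit7=0)
  nb ..##.: next=#  (t=1,i=8, bit6=1)
  nb ..#.#: next=.  (t=0,i=2, bit5=0)
  nb ..#..: next=#  (t=1,i=4, bit4=1)
  nb ...##: next=#  (t=1,i=7, bit3=1)
  nb ...#.: next=#  (t=0,i=1, bit2=1)
  nb ....#: next=#  (t=3,i=7, bit1=1)
  nb .....: next=#  (t=3,i=6, bit0=1)
  bits 10010111001101011000001101011111 = 2536866655

2536866655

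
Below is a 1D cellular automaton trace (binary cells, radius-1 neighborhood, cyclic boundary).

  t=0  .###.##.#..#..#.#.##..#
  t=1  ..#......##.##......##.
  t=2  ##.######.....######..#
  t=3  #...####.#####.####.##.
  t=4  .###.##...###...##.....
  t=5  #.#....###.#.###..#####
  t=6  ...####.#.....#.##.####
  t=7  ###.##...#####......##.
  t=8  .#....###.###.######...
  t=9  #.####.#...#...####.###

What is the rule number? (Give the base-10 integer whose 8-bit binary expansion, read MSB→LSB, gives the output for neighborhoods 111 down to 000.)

  ### -> #   bit 7 = 1  t=0,i=2
  ##. -> .   bit 6 = 0  t=0,i=3
  #.# -> .   bit 5 = 0  t=0,i=0
  #.. -> #   bit 4 = 1  t=0,i=9
  .## -> .   bit 3 = 0  t=0,i=1
  .#. -> .   bit 2 = 0  t=0,i=8
  ..# -> #   bit 1 = 1  t=0,i=10
  ... -> #   bit 0 = 1  t=1,i=0
  bits 10010011 = 147

147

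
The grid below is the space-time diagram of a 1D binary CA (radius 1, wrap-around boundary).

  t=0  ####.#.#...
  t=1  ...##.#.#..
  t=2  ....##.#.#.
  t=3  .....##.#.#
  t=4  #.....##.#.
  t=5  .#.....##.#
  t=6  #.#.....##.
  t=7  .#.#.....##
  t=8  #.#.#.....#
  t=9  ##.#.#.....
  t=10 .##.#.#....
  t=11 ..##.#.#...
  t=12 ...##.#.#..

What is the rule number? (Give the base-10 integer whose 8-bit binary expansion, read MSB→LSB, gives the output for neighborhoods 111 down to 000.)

  nb ###: next=.  (t=0,i=1, bit7=0)
  nb ##.: next=#  (t=0,i=3, bit6=1)
  nb #.#: next=#  (t=0,i=4, bit5=1)
  nb #..: next=#  (t=0,i=8, bit4=1)
  nb .##: next=.  (t=0,i=0, bit3=0)
  nb .#.: next=.  (t=0,i=5, bit2=0)
  nb ..#: next=.  (t=0,i=10, bit1=0)
  nb ...: next=.  (t=0,i=9, bit0=0)
  bits 01110000 = 112

112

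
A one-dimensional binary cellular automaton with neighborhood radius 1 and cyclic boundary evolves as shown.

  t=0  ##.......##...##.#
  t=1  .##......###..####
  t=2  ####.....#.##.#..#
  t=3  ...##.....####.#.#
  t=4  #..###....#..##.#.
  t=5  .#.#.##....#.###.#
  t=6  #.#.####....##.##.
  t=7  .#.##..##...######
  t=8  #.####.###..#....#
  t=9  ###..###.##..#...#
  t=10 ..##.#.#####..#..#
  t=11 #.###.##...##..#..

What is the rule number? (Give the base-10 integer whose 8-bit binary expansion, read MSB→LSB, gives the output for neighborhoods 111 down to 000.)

  ###|.  b7=0 t=0,i=0
  ##.|#  b6=1 t=0,i=1
  #.#|#  b5=1 t=0,i=16
  #..|#  b4=1 t=0,i=2
  .##|#  b3=1 t=0,i=9
  .#.|.  b2=0 t=2,i=9
  ..#|.  b1=0 t=0,i=8
  ...|.  b0=0 t=0,i=3
  bits 01111000 = 120

120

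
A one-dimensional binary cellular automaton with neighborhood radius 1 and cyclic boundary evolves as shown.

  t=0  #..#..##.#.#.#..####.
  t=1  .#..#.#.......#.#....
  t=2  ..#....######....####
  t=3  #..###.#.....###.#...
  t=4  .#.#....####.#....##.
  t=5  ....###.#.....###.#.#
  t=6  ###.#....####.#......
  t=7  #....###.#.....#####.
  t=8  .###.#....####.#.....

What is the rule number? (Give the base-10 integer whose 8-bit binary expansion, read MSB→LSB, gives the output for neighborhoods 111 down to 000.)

  ### -> .   bit 7 = 0  t=0,i=17
  ##. -> .   bit 6 = 0  t=0,i=7
  #.# -> .   bit 5 = 0  t=0,i=8
  #.. -> #   bit 4 = 1  t=0,i=1
  .## -> #   bit 3 = 1  t=0,i=6
  .#. -> .   bit 2 = 0  t=0,i=0
  ..# -> .   bit 1 = 0  t=0,i=2
  ... -> #   bit 0 = 1  t=1,i=8
  bits 00011001 = 25

25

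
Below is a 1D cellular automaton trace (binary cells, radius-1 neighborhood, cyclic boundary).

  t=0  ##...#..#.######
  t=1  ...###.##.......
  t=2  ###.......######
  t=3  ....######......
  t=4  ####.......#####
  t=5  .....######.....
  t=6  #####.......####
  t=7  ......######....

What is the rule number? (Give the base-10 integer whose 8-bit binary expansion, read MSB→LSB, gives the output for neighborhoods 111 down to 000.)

  [7] ### => .  t=0,i=0
  [6] ##. => .  t=0,i=1
  [5] #.# => .  t=0,i=9
  [4] #.. => .  t=0,i=2
  [3] .## => .  t=0,i=10
  [2] .#. => #  t=0,i=5
  [1] ..# => #  t=0,i=4
  [0] ... => #  t=0,i=3
  bits 00000111 = 7

7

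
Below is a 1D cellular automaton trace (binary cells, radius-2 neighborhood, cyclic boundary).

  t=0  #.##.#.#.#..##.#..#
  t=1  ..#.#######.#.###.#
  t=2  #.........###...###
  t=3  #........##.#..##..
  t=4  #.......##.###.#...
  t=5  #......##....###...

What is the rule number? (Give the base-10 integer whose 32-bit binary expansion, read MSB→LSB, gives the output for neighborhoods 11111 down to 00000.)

879757016

  #####|.  b31=0 t=1,i=6
  ####.|.  b30=0 t=1,i=9
  ###.#|#  b29=1 t=1,i=10
  ###..|#  b28=1 t=2,i=0
  ##.##|.  b27=0 t=0,i=1
  ##.#.|#  b26=1 t=0,i=4
  ##..#|.  b25=0 t=3,i=17
  ##...|.  b24=0 t=2,i=1
  #.###|.  b23=0 t=1,i=4
  #.##.|#  b22=1 t=0,i=2
  #.#.#|#  b21=1 t=0,i=5
  #.#..|#  b20=1 t=0,i=9
  #..##|.  b19=0 t=0,i=11
  #..#.|.  b18=0 t=1,i=1
  #...#|.  b17=0 t=2,i=14
  #....|.  b16=0 t=2,i=2
  .####|.  b15=0 t=1,i=5
  .###.|.  b14=0 t=1,i=15
  .##.#|.  b13=0 t=0,i=0
  .##..|.  b12=0 t=3,i=16
  .#.##|.  b11=0 t=1,i=3
  .#.#.|#  b10=1 t=0,i=6
  .#..#|#  b9=1 t=0,i=10
  .#...|.  b8=0 t=3,i=1
  ..###|#  b7=1 t=2,i=10
  ..##.|#  b6=1 t=0,i=12
  ..#.#|.  b5=0 t=1,i=2
  ..#..|#  b4=1 t=3,i=0
  ...##|#  b3=1 t=2,i=9
  ...#.|.  b2=0 t=4,i=18
  ....#|.  b1=0 t=2,i=8
  .....|.  b0=0 t=2,i=3
  bits 00110100011100000000011011011000 = 879757016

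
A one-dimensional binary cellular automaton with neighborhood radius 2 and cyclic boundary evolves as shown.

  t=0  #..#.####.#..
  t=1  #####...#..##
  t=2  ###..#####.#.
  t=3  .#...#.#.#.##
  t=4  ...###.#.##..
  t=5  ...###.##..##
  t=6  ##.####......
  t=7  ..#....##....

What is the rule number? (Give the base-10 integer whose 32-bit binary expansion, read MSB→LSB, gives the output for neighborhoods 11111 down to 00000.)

  ##### -> #   bit 31 = 1  t=1,i=0
  ####. -> .   bit 30 = 0  t=0,i=7
  ###.# -> #   bit 29 = 1  t=0,i=8
  ###.. -> .   bit 28 = 0  t=1,i=4
  ##.## -> #   bit 27 = 1  t=5,i=6
  ##.#. -> .   bit 26 = 0  t=0,i=9
  ##..# -> .   bit 25 = 0  t=2,i=3
  ##... -> #   bit 24 = 1  t=1,i=5
  #.### -> .   bit 23 = 0  t=0,i=5
  #.##. -> .   bit 22 = 0  t=3,i=11
  #.#.# -> #   bit 21 = 1  t=2,i=11
  #.#.. -> .   bit 20 = 0  t=0,i=10
  #..## -> .   bit 19 = 0  t=1,i=10
  #..#. -> #   bit 18 = 1  t=0,i=2
  #...# -> #   bit 17 = 1  t=1,i=6
  #.... -> #   bit 16 = 1  t=4,i=12
  .#### -> .   bit 15 = 0  t=0,i=6
  .###. -> #   bit 14 = 1  t=2,i=1
  .##.# -> .   bit 13 = 0  t=3,i=12
  .##.. -> .   bit 12 = 0  t=4,i=10
  .#.## -> #   bit 11 = 1  t=0,i=4
  .#.#. -> .   bit 10 = 0  t=3,i=6
  .#..# -> #   bit 9 = 1  t=0,i=1
  .#... -> .   bit 8 = 0  t=3,i=2
  ..### -> #   bit 7 = 1  t=1,i=11
  ..##. -> .   bit 6 = 0  t=5,i=11
  ..#.# -> #   bit 5 = 1  t=0,i=3
  ..#.. -> #   bit 4 = 1  t=0,i=0
  ...## -> .   bit 3 = 0  t=4,i=2
  ...#. -> #   bit 2 = 1  t=1,i=7
  ....# -> .   bit 1 = 0  t=4,i=1
  ..... -> .   bit 0 = 0  t=4,i=0
  bits 10101001001001110100101010110100 = 2837924532

2837924532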